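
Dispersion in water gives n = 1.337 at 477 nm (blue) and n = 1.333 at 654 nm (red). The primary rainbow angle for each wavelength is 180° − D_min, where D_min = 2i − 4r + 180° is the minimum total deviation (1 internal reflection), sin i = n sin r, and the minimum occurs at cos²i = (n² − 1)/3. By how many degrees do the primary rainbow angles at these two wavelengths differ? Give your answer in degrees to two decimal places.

0.58°

At 477 nm (n = 1.337): cos²i = 0.26252 → i = 59.178°, r = 39.964°, D_min = 138.500°, rainbow angle = 41.500°.
At 654 nm (n = 1.333): cos²i = 0.25896 → i = 59.410°, r = 40.225°, D_min = 137.922°, rainbow angle = 42.078°.
Angular width = |41.500° − 42.078°| = 0.578°.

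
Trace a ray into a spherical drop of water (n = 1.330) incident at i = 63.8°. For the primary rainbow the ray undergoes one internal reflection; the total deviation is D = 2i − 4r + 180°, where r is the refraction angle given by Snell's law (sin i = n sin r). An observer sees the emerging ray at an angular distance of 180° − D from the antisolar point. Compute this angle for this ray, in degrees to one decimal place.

42.1°

sin r = sin 63.8° / 1.330 = 0.8973/1.330 = 0.6746; r = 42.43°.
D = 2·63.8° − 4·42.43° + 180° = 127.60° − 169.70° + 180° = 137.90°.
Angle from antisolar point = 180° − D = 42.10°.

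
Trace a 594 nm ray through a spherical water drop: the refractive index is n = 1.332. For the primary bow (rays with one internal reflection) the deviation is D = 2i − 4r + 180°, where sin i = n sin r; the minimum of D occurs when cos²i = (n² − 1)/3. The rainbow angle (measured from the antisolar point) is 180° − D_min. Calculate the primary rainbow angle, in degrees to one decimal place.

cos²i = (1.77422 − 1)/3 = 0.25807; i = arccos(0.50801) = 59.469°.
sin r = sin 59.469°/1.332 = 0.64666; r = 40.290°.
D_min = 2·59.469° − 4·40.290° + 180° = 137.776°.
Rainbow angle = 180° − D_min = 42.224°.

42.2°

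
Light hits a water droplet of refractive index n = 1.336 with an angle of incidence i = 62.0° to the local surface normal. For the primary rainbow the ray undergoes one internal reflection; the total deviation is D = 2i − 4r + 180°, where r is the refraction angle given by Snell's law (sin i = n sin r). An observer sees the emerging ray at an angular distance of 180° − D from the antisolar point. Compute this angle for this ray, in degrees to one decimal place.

sin r = sin 62.0° / 1.336 = 0.8829/1.336 = 0.6609; r = 41.37°.
D = 2·62.0° − 4·41.37° + 180° = 124.00° − 165.47° + 180° = 138.53°.
Angle from antisolar point = 180° − D = 41.47°.

41.5°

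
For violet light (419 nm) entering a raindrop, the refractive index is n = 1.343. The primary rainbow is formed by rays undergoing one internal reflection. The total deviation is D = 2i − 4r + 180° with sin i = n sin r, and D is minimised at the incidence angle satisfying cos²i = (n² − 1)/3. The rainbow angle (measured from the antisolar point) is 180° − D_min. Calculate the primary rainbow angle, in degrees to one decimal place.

40.6°

cos²i = (1.80365 − 1)/3 = 0.26788; i = arccos(0.51757) = 58.830°.
sin r = sin 58.830°/1.343 = 0.63711; r = 39.577°.
D_min = 2·58.830° − 4·39.577° + 180° = 139.354°.
Rainbow angle = 180° − D_min = 40.646°.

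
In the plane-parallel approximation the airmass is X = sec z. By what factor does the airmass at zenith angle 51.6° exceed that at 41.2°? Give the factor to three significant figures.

X(51.6°)/X(41.2°) = sec 51.6° / sec 41.2° = cos 41.2° / cos 51.6° = 0.7524/0.6211 = 1.2113.

1.21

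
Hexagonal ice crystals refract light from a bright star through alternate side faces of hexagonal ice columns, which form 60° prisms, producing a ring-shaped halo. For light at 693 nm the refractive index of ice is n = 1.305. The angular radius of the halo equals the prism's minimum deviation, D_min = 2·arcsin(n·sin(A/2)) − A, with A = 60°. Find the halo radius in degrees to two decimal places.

21.46°

n·sin(A/2) = 1.305 × sin 30° = 1.305 × 0.5000 = 0.6525.
D_min = 2·arcsin(0.6525) − 60° = 2 × 40.730° − 60° = 21.461°.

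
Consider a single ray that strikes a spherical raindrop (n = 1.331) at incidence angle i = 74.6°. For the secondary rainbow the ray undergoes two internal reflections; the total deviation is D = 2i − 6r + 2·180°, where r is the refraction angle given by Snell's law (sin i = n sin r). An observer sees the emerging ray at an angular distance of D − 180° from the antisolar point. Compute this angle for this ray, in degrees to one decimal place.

sin r = sin 74.6° / 1.331 = 0.9641/1.331 = 0.7243; r = 46.41°.
D = 2·74.6° − 6·46.41° + 2·180° = 149.20° − 278.48° + 360° = 230.72°.
Angle from antisolar point = D − 180° = 50.72°.

50.7°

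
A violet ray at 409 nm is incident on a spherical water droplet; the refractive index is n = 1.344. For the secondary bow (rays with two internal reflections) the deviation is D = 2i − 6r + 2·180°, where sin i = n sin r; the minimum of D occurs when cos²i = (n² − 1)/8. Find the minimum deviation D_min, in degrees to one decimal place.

cos²i = (1.80634 − 1)/8 = 0.10079; i = arccos(0.31748) = 71.490°.
sin r = sin 71.490°/1.344 = 0.70555; r = 44.874°.
D_min = 2·71.490° − 6·44.874° + 360° = 233.733°.

233.7°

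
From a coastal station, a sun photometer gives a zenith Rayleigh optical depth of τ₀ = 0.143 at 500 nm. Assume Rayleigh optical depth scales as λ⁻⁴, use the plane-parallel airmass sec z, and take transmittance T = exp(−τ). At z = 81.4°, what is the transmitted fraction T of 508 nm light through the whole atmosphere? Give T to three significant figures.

sec 81.4° = 6.6874.
τ = 0.143 × (500/508)⁴ × 6.6874 = 0.143 × 0.9385 × 6.6874 = 0.8975.
T = exp(−0.8975) = 0.4076.

0.408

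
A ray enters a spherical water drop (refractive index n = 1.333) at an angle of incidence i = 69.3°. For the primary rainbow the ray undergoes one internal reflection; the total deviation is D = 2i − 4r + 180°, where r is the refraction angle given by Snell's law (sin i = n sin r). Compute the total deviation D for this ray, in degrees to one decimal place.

sin r = sin 69.3° / 1.333 = 0.9354/1.333 = 0.7018; r = 44.57°.
D = 2·69.3° − 4·44.57° + 180° = 138.60° − 178.27° + 180° = 140.33°.

140.3°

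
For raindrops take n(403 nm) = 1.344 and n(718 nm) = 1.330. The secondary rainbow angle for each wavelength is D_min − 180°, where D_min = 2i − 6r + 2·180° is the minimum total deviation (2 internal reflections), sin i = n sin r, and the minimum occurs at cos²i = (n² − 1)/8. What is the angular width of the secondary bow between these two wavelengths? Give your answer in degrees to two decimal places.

3.63°

At 403 nm (n = 1.344): cos²i = 0.10079 → i = 71.490°, r = 44.874°, D_min = 233.733°, rainbow angle = 53.733°.
At 718 nm (n = 1.330): cos²i = 0.09611 → i = 71.940°, r = 45.630°, D_min = 230.101°, rainbow angle = 50.101°.
Angular width = |53.733° − 50.101°| = 3.632°.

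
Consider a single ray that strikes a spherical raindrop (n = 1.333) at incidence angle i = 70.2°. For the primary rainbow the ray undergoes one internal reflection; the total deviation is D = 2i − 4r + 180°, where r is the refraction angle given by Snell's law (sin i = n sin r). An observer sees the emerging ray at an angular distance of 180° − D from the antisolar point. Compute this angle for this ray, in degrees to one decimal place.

sin r = sin 70.2° / 1.333 = 0.9409/1.333 = 0.7058; r = 44.90°.
D = 2·70.2° − 4·44.90° + 180° = 140.40° − 179.59° + 180° = 140.81°.
Angle from antisolar point = 180° − D = 39.19°.

39.2°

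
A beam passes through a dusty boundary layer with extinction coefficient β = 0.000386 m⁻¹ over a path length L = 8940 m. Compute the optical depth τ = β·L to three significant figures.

3.45

τ = β·L = 0.000386 × 8940 = 3.4508.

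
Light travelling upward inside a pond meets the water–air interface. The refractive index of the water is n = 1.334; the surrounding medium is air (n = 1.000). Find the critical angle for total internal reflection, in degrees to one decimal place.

sin θ_c = n_air / n = 1.000 / 1.334 = 0.7496.
θ_c = arcsin(0.7496) = 48.56°.

48.6°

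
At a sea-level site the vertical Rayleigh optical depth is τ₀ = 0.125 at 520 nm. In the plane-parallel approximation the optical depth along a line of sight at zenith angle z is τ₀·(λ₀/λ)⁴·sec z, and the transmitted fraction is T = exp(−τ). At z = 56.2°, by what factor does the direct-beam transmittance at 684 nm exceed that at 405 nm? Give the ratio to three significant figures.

Airmass: sec 56.2° = 1.7976.
τ(684 nm) = 0.125 × (520/684)⁴ × 1.7976 = 0.125 × 0.3340 × 1.7976 = 0.0751.
τ(405 nm) = 0.125 × (520/405)⁴ × 1.7976 = 0.125 × 2.7176 × 1.7976 = 0.6107.
T(684)/T(405) = exp(τ_B − τ_A) = exp(0.5356) = 1.7085.

1.71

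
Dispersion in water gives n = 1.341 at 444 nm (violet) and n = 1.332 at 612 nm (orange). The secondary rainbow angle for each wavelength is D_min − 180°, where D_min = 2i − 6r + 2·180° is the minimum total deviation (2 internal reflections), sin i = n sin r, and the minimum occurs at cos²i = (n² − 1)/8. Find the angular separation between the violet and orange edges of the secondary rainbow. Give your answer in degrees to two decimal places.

At 444 nm (n = 1.341): cos²i = 0.09979 → i = 71.586°, r = 45.034°, D_min = 232.966°, rainbow angle = 52.966°.
At 612 nm (n = 1.332): cos²i = 0.09678 → i = 71.875°, r = 45.520°, D_min = 230.628°, rainbow angle = 50.628°.
Angular width = |52.966° − 50.628°| = 2.337°.

2.34°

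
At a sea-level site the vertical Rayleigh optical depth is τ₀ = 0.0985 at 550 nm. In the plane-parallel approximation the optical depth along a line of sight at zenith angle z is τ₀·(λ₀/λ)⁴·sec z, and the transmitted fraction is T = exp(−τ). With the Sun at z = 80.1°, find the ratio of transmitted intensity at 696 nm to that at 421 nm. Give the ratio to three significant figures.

4.24

Airmass: sec 80.1° = 5.8164.
τ(696 nm) = 0.0985 × (550/696)⁴ × 5.8164 = 0.0985 × 0.3900 × 5.8164 = 0.2234.
τ(421 nm) = 0.0985 × (550/421)⁴ × 5.8164 = 0.0985 × 2.9129 × 5.8164 = 1.6688.
T(696)/T(421) = exp(τ_B − τ_A) = exp(1.4454) = 4.2436.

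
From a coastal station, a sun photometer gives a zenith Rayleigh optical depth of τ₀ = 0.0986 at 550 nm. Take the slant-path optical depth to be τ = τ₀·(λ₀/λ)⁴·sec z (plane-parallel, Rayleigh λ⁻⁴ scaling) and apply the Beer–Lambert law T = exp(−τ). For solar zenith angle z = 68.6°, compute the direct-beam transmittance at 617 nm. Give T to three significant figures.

sec 68.6° = 2.7407.
τ = 0.0986 × (550/617)⁴ × 2.7407 = 0.0986 × 0.6314 × 2.7407 = 0.1706.
T = exp(−0.1706) = 0.8431.

0.843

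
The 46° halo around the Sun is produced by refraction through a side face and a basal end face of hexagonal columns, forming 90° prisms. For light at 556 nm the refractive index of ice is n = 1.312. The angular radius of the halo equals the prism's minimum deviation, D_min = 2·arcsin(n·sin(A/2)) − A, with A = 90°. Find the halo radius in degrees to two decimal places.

n·sin(A/2) = 1.312 × sin 45° = 1.312 × 0.7071 = 0.9277.
D_min = 2·arcsin(0.9277) − 90° = 2 × 68.083° − 90° = 46.166°.

46.17°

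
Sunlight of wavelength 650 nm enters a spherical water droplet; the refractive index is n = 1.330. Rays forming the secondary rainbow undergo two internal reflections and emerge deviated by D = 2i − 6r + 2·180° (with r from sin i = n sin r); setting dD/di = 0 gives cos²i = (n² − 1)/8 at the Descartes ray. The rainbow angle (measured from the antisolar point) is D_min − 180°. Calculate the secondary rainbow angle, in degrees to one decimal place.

50.1°

cos²i = (1.76890 − 1)/8 = 0.09611; i = arccos(0.31002) = 71.940°.
sin r = sin 71.940°/1.330 = 0.71483; r = 45.630°.
D_min = 2·71.940° − 6·45.630° + 360° = 230.101°.
Rainbow angle = D_min − 180° = 50.101°.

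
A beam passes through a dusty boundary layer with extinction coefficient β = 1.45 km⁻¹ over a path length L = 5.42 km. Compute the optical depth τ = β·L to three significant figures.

7.86

τ = β·L = 1.45 × 5.42 = 7.8590.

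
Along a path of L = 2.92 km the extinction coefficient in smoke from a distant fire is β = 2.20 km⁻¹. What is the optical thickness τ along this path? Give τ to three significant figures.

6.42

τ = β·L = 2.20 × 2.92 = 6.4240.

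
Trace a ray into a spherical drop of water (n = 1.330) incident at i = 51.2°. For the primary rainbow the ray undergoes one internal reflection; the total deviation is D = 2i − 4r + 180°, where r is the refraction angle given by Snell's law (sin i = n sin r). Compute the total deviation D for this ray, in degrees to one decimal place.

sin r = sin 51.2° / 1.330 = 0.7793/1.330 = 0.5860; r = 35.87°.
D = 2·51.2° − 4·35.87° + 180° = 102.40° − 143.49° + 180° = 138.91°.

138.9°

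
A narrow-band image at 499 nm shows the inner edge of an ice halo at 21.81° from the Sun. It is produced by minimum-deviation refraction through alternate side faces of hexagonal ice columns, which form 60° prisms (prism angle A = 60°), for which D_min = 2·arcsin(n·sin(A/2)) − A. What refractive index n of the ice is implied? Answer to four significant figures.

Rearranging: n = sin((D_min + A)/2) / sin(A/2).
(D_min + A)/2 = (21.81° + 60°)/2 = 40.905°.
n = sin 40.905° / sin 30° = 0.6548 / 0.5000 = 1.3096.

1.310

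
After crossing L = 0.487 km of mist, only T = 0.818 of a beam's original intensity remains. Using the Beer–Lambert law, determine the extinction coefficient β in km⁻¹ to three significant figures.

0.413 km⁻¹

Beer–Lambert: T = exp(−βL) ⇒ β = −ln(T)/L = −ln(0.818)/0.487 = 0.2009/0.487 = 0.4125 km⁻¹.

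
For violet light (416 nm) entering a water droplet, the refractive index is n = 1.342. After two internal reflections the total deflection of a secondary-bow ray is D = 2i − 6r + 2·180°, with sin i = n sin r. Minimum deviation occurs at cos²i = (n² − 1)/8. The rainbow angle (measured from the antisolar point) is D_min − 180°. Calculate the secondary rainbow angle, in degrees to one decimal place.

53.2°

cos²i = (1.80096 − 1)/8 = 0.10012; i = arccos(0.31642) = 71.554°.
sin r = sin 71.554°/1.342 = 0.70687; r = 44.981°.
D_min = 2·71.554° − 6·44.981° + 360° = 233.222°.
Rainbow angle = D_min − 180° = 53.222°.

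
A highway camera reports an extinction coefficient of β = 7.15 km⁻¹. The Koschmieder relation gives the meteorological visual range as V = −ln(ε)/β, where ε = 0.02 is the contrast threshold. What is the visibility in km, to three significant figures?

V = −ln(0.02) / 7.15 = 3.912 / 7.15 = 0.5471 km.

0.547 km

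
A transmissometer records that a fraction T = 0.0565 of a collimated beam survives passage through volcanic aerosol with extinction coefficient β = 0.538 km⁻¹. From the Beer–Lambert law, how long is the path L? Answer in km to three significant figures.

5.34 km

Beer–Lambert: T = exp(−βL) ⇒ L = −ln(T)/β = −ln(0.0565)/0.538 = 2.8735/0.538 = 5.341 km.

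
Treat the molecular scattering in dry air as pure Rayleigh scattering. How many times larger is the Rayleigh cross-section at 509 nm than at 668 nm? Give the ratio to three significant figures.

2.97

Rayleigh scattering ∝ λ⁻⁴, so the ratio of coefficients is the inverse fourth power of the wavelength ratio.
σ(509)/σ(668) = (668/509)⁴ = (1.3124)⁴ = 2.966.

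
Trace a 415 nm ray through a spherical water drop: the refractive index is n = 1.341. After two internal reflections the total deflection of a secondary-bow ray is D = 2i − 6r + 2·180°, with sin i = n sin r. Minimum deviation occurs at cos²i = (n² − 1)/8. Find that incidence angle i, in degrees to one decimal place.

cos²i = (1.341² − 1)/8 = (1.79828 − 1)/8 = 0.09979.
cos i = 0.31589, so i = 71.586°.

71.6°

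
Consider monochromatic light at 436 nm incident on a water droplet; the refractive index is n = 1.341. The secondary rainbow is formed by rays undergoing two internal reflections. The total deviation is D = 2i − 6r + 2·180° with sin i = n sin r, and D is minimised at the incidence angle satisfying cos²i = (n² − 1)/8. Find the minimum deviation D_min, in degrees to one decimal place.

cos²i = (1.79828 − 1)/8 = 0.09979; i = arccos(0.31589) = 71.586°.
sin r = sin 71.586°/1.341 = 0.70753; r = 45.034°.
D_min = 2·71.586° − 6·45.034° + 360° = 232.966°.

233.0°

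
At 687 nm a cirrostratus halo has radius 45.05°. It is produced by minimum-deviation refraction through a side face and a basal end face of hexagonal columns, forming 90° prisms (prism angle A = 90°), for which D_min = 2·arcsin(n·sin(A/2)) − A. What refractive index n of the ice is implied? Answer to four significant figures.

Rearranging: n = sin((D_min + A)/2) / sin(A/2).
(D_min + A)/2 = (45.05° + 90°)/2 = 67.525°.
n = sin 67.525° / sin 45° = 0.9240 / 0.7071 = 1.3068.

1.307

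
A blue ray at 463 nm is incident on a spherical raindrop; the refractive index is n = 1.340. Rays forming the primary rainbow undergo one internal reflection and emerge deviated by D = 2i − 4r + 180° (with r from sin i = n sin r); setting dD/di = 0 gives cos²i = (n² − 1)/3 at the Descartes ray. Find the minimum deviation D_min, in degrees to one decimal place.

cos²i = (1.79560 − 1)/3 = 0.26520; i = arccos(0.51498) = 59.004°.
sin r = sin 59.004°/1.340 = 0.63971; r = 39.770°.
D_min = 2·59.004° − 4·39.770° + 180° = 138.929°.

138.9°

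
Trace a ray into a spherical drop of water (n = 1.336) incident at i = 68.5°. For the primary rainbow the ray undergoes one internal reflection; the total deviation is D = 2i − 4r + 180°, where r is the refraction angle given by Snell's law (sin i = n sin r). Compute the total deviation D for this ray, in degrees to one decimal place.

140.4°

sin r = sin 68.5° / 1.336 = 0.9304/1.336 = 0.6964; r = 44.14°.
D = 2·68.5° − 4·44.14° + 180° = 137.00° − 176.56° + 180° = 140.44°.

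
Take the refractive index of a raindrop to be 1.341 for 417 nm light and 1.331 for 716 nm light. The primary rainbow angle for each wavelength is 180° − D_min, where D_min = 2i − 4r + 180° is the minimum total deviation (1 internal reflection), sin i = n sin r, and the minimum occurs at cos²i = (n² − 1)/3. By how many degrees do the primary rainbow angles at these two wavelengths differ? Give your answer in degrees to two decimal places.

1.44°

At 417 nm (n = 1.341): cos²i = 0.26609 → i = 58.946°, r = 39.705°, D_min = 139.071°, rainbow angle = 40.929°.
At 716 nm (n = 1.331): cos²i = 0.25719 → i = 59.527°, r = 40.356°, D_min = 137.630°, rainbow angle = 42.370°.
Angular width = |40.929° − 42.370°| = 1.441°.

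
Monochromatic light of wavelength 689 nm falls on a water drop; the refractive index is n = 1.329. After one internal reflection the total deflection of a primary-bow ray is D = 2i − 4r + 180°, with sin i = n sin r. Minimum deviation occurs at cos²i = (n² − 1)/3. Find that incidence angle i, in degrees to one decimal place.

cos²i = (1.329² − 1)/3 = (1.76624 − 1)/3 = 0.25541.
cos i = 0.50538, so i = 59.643°.

59.6°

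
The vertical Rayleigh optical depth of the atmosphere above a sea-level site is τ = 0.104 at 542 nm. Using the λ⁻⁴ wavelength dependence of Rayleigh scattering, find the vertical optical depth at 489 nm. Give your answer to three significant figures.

0.157

τ(489 nm) = τ(542 nm) × (542/489)⁴ = 0.104 × (1.1084)⁴ = 0.104 × 1.5093 = 0.1570.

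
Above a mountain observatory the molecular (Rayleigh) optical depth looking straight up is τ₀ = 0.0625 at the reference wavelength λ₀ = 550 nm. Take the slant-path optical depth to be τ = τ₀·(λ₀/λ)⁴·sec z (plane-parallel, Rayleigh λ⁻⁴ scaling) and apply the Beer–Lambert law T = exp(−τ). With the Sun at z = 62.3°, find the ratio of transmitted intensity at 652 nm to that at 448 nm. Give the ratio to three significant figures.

Airmass: sec 62.3° = 2.1513.
τ(652 nm) = 0.0625 × (550/652)⁴ × 2.1513 = 0.0625 × 0.5064 × 2.1513 = 0.0681.
τ(448 nm) = 0.0625 × (550/448)⁴ × 2.1513 = 0.0625 × 2.2716 × 2.1513 = 0.3054.
T(652)/T(448) = exp(τ_B − τ_A) = exp(0.2373) = 1.2679.

1.27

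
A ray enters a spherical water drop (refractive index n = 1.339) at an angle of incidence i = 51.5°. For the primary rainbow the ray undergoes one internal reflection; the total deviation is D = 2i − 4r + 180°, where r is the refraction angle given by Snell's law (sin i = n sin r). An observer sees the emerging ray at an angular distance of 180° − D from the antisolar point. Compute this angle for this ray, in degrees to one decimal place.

40.1°

sin r = sin 51.5° / 1.339 = 0.7826/1.339 = 0.5845; r = 35.77°.
D = 2·51.5° − 4·35.77° + 180° = 103.00° − 143.06° + 180° = 139.94°.
Angle from antisolar point = 180° − D = 40.06°.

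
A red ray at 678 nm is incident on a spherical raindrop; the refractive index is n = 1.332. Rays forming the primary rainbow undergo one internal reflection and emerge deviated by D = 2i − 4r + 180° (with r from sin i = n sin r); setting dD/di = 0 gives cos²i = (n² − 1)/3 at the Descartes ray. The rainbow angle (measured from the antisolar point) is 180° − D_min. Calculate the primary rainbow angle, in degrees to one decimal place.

cos²i = (1.77422 − 1)/3 = 0.25807; i = arccos(0.50801) = 59.469°.
sin r = sin 59.469°/1.332 = 0.64666; r = 40.290°.
D_min = 2·59.469° − 4·40.290° + 180° = 137.776°.
Rainbow angle = 180° − D_min = 42.224°.

42.2°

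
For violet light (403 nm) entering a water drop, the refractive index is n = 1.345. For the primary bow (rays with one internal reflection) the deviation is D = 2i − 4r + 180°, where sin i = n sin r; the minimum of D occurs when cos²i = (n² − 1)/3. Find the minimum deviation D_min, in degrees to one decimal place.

139.6°

cos²i = (1.80902 − 1)/3 = 0.26967; i = arccos(0.51930) = 58.715°.
sin r = sin 58.715°/1.345 = 0.63538; r = 39.448°.
D_min = 2·58.715° − 4·39.448° + 180° = 139.635°.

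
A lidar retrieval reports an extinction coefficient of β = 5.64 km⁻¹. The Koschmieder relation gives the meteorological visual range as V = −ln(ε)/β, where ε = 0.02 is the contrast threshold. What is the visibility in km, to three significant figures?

V = −ln(0.02) / 5.64 = 3.912 / 5.64 = 0.6936 km.

0.694 km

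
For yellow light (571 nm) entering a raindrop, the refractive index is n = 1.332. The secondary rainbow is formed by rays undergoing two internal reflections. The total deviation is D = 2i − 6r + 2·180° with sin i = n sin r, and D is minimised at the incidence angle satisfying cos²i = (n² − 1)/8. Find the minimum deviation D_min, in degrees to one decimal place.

230.6°

cos²i = (1.77422 − 1)/8 = 0.09678; i = arccos(0.31109) = 71.875°.
sin r = sin 71.875°/1.332 = 0.71350; r = 45.520°.
D_min = 2·71.875° − 6·45.520° + 360° = 230.628°.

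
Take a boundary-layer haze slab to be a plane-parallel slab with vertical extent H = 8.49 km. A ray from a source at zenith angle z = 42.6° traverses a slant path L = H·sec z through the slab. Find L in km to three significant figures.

sec z = 1/cos 42.6° = 1.3585.
L = 8.49 × 1.3585 = 11.534 km.

11.5 km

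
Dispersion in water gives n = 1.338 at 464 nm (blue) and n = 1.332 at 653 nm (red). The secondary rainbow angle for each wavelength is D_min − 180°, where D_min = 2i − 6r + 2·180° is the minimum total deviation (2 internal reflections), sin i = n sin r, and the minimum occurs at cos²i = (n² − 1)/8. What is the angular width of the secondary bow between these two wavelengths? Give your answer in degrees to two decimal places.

At 464 nm (n = 1.338): cos²i = 0.09878 → i = 71.682°, r = 45.195°, D_min = 232.193°, rainbow angle = 52.193°.
At 653 nm (n = 1.332): cos²i = 0.09678 → i = 71.875°, r = 45.520°, D_min = 230.628°, rainbow angle = 50.628°.
Angular width = |52.193° − 50.628°| = 1.564°.

1.56°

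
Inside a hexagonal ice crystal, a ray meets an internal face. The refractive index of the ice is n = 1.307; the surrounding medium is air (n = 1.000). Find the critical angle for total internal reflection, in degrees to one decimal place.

sin θ_c = n_air / n = 1.000 / 1.307 = 0.7651.
θ_c = arcsin(0.7651) = 49.92°.

49.9°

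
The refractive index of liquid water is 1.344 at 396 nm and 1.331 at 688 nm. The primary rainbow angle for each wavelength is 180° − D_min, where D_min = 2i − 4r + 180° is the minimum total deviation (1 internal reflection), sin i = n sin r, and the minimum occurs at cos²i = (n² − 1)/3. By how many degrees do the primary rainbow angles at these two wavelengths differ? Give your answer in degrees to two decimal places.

1.86°

At 396 nm (n = 1.344): cos²i = 0.26878 → i = 58.772°, r = 39.512°, D_min = 139.495°, rainbow angle = 40.505°.
At 688 nm (n = 1.331): cos²i = 0.25719 → i = 59.527°, r = 40.356°, D_min = 137.630°, rainbow angle = 42.370°.
Angular width = |40.505° − 42.370°| = 1.865°.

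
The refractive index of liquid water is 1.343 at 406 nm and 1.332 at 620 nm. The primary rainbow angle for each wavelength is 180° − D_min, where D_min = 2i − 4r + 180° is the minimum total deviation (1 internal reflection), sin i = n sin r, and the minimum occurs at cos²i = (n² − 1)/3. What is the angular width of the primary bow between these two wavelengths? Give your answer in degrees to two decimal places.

1.58°

At 406 nm (n = 1.343): cos²i = 0.26788 → i = 58.830°, r = 39.577°, D_min = 139.354°, rainbow angle = 40.646°.
At 620 nm (n = 1.332): cos²i = 0.25807 → i = 59.469°, r = 40.290°, D_min = 137.776°, rainbow angle = 42.224°.
Angular width = |40.646° − 42.224°| = 1.578°.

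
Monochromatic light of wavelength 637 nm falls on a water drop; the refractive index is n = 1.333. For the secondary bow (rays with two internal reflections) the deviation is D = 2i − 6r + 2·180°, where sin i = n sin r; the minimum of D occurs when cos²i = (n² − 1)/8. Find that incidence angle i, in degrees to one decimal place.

cos²i = (1.333² − 1)/8 = (1.77689 − 1)/8 = 0.09711.
cos i = 0.31163, so i = 71.843°.

71.8°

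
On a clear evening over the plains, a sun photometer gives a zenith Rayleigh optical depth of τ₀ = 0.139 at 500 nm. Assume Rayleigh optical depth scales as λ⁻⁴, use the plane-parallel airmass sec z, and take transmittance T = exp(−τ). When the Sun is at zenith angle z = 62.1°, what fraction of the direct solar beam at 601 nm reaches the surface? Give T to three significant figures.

0.867

sec 62.1° = 2.1371.
τ = 0.139 × (500/601)⁴ × 2.1371 = 0.139 × 0.4791 × 2.1371 = 0.1423.
T = exp(−0.1423) = 0.8674.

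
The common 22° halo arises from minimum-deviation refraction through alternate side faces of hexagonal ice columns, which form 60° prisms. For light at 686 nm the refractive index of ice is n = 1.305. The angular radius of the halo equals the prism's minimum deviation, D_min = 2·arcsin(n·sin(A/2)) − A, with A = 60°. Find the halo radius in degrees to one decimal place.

n·sin(A/2) = 1.305 × sin 30° = 1.305 × 0.5000 = 0.6525.
D_min = 2·arcsin(0.6525) − 60° = 2 × 40.730° − 60° = 21.461°.

21.5°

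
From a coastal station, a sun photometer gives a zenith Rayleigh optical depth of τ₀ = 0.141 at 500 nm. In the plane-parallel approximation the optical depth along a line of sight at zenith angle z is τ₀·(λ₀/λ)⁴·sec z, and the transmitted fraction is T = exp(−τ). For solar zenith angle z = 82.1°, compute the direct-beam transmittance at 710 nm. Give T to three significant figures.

sec 82.1° = 7.2757.
τ = 0.141 × (500/710)⁴ × 7.2757 = 0.141 × 0.2459 × 7.2757 = 0.2523.
T = exp(−0.2523) = 0.7770.

0.777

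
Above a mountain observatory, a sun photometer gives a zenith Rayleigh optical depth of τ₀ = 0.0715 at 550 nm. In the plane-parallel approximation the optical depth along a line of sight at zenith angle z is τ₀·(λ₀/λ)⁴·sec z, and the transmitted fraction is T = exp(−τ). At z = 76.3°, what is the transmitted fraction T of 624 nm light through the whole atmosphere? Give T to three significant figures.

sec 76.3° = 4.2223.
τ = 0.0715 × (550/624)⁴ × 4.2223 = 0.0715 × 0.6035 × 4.2223 = 0.1822.
T = exp(−0.1822) = 0.8334.

0.833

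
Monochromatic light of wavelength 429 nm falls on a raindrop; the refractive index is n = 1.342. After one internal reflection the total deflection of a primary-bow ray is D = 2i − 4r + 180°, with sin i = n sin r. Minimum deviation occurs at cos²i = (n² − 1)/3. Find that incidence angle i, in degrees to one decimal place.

cos²i = (1.342² − 1)/3 = (1.80096 − 1)/3 = 0.26699.
cos i = 0.51671, so i = 58.888°.

58.9°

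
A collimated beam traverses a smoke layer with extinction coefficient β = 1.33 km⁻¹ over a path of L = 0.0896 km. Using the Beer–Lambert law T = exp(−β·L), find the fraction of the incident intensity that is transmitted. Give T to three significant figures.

τ = β·L = 1.33 × 0.0896 = 0.1192.
T = exp(−0.1192) = 0.8877.

0.888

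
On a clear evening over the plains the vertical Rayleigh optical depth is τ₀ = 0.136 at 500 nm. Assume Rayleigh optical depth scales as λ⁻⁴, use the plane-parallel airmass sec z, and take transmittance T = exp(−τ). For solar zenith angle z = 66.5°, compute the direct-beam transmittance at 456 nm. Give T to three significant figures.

sec 66.5° = 2.5078.
τ = 0.136 × (500/456)⁴ × 2.5078 = 0.136 × 1.4455 × 2.5078 = 0.4930.
T = exp(−0.4930) = 0.6108.

0.611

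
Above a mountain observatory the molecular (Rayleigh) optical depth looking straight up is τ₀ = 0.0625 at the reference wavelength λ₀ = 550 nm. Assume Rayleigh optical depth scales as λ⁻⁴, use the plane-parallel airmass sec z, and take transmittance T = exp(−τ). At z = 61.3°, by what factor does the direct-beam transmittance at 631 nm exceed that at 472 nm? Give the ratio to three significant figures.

Airmass: sec 61.3° = 2.0824.
τ(631 nm) = 0.0625 × (550/631)⁴ × 2.0824 = 0.0625 × 0.5772 × 2.0824 = 0.0751.
τ(472 nm) = 0.0625 × (550/472)⁴ × 2.0824 = 0.0625 × 1.8437 × 2.0824 = 0.2399.
T(631)/T(472) = exp(τ_B − τ_A) = exp(0.1648) = 1.1792.

1.18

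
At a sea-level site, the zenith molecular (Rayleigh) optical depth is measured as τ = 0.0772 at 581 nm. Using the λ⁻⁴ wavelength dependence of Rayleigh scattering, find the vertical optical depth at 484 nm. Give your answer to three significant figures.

0.160

τ(484 nm) = τ(581 nm) × (581/484)⁴ = 0.0772 × (1.2004)⁴ = 0.0772 × 2.0765 = 0.1603.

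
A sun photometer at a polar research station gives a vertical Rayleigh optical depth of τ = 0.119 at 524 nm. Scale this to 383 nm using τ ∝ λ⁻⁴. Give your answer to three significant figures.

τ(383 nm) = τ(524 nm) × (524/383)⁴ = 0.119 × (1.3681)⁴ = 0.119 × 3.5037 = 0.4169.

0.417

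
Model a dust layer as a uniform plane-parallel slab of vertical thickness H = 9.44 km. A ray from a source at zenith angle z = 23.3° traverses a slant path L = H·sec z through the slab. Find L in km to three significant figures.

sec z = 1/cos 23.3° = 1.0888.
L = 9.44 × 1.0888 = 10.278 km.

10.3 km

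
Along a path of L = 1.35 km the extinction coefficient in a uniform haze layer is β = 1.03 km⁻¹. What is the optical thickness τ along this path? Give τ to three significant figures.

τ = β·L = 1.03 × 1.35 = 1.3905.

1.39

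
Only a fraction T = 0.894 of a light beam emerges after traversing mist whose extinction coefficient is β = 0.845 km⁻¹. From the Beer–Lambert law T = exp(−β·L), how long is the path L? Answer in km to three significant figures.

0.133 km

Beer–Lambert: T = exp(−βL) ⇒ L = −ln(T)/β = −ln(0.894)/0.845 = 0.1120/0.845 = 0.1326 km.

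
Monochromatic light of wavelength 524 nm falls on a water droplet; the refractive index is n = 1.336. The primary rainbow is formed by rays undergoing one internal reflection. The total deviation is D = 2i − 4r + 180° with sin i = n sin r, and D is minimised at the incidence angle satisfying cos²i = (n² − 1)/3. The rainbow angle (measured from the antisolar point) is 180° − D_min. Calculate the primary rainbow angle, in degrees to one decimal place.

cos²i = (1.78490 − 1)/3 = 0.26163; i = arccos(0.51150) = 59.236°.
sin r = sin 59.236°/1.336 = 0.64318; r = 40.029°.
D_min = 2·59.236° − 4·40.029° + 180° = 138.356°.
Rainbow angle = 180° − D_min = 41.644°.

41.6°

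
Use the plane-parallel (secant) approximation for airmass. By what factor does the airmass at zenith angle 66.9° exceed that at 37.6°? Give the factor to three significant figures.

X(66.9°)/X(37.6°) = sec 66.9° / sec 37.6° = cos 37.6° / cos 66.9° = 0.7923/0.3923 = 2.0194.

2.02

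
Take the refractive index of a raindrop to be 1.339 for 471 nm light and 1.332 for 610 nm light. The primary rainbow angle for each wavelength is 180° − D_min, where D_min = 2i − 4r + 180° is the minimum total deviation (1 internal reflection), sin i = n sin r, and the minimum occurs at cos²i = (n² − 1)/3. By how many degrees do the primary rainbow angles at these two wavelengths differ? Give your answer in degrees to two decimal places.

At 471 nm (n = 1.339): cos²i = 0.26431 → i = 59.062°, r = 39.834°, D_min = 138.786°, rainbow angle = 41.214°.
At 610 nm (n = 1.332): cos²i = 0.25807 → i = 59.469°, r = 40.290°, D_min = 137.776°, rainbow angle = 42.224°.
Angular width = |41.214° − 42.224°| = 1.010°.

1.01°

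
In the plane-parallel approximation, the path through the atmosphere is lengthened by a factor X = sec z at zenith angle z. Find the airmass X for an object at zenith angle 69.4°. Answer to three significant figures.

X = sec z = 1/cos 69.4° = 1/0.3518 = 2.8422.

2.84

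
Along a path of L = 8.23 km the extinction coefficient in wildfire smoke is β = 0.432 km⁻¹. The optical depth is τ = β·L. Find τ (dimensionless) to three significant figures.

3.56

τ = β·L = 0.432 × 8.23 = 3.5554.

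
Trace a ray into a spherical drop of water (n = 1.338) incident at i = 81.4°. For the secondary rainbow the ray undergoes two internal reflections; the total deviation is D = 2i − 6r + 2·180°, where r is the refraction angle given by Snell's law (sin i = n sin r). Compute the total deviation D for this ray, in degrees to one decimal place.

236.9°

sin r = sin 81.4° / 1.338 = 0.9888/1.338 = 0.7390; r = 47.64°.
D = 2·81.4° − 6·47.64° + 2·180° = 162.80° − 285.87° + 360° = 236.93°.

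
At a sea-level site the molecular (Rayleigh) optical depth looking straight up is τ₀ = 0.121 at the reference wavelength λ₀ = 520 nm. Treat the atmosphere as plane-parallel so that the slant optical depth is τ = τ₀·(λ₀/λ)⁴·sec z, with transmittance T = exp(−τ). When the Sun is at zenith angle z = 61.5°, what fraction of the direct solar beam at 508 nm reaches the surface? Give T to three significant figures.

sec 61.5° = 2.0957.
τ = 0.121 × (520/508)⁴ × 2.0957 = 0.121 × 1.0979 × 2.0957 = 0.2784.
T = exp(−0.2784) = 0.7570.

0.757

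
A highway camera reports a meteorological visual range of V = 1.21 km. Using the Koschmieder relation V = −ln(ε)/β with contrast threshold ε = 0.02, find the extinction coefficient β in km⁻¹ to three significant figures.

3.23 km⁻¹

β = −ln(0.02) / V = 3.912 / 1.21 = 3.2331 km⁻¹.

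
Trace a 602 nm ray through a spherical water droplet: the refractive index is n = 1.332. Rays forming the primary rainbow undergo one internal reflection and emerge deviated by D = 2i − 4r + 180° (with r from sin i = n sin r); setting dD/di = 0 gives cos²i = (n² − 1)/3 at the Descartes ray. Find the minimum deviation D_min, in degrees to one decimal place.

137.8°

cos²i = (1.77422 − 1)/3 = 0.25807; i = arccos(0.50801) = 59.469°.
sin r = sin 59.469°/1.332 = 0.64666; r = 40.290°.
D_min = 2·59.469° − 4·40.290° + 180° = 137.776°.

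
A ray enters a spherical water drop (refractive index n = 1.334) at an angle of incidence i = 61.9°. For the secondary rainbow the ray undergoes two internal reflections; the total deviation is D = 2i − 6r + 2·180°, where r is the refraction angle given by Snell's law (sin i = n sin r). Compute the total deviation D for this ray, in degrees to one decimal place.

sin r = sin 61.9° / 1.334 = 0.8821/1.334 = 0.6613; r = 41.40°.
D = 2·61.9° − 6·41.40° + 2·180° = 123.80° − 248.38° + 360° = 235.42°.

235.4°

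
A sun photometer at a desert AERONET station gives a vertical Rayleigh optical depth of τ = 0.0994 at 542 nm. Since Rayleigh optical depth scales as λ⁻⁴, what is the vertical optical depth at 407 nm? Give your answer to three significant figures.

0.313

τ(407 nm) = τ(542 nm) × (542/407)⁴ = 0.0994 × (1.3317)⁴ = 0.0994 × 3.1450 = 0.3126.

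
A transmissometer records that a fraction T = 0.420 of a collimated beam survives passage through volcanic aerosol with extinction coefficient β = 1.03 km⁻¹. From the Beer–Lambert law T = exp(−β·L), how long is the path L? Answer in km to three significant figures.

Beer–Lambert: T = exp(−βL) ⇒ L = −ln(T)/β = −ln(0.420)/1.03 = 0.8675/1.03 = 0.8422 km.

0.842 km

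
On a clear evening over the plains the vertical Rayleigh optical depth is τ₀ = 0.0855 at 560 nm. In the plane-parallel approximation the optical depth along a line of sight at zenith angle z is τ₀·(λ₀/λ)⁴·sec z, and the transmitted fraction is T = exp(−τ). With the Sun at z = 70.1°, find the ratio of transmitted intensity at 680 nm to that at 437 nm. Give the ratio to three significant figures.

1.75

Airmass: sec 70.1° = 2.9379.
τ(680 nm) = 0.0855 × (560/680)⁴ × 2.9379 = 0.0855 × 0.4600 × 2.9379 = 0.1155.
τ(437 nm) = 0.0855 × (560/437)⁴ × 2.9379 = 0.0855 × 2.6967 × 2.9379 = 0.6774.
T(680)/T(437) = exp(τ_B − τ_A) = exp(0.5618) = 1.7539.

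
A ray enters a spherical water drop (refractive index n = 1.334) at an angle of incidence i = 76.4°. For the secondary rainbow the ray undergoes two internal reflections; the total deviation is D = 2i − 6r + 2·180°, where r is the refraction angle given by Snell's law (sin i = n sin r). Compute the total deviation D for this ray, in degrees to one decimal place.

232.2°

sin r = sin 76.4° / 1.334 = 0.9720/1.334 = 0.7286; r = 46.77°.
D = 2·76.4° − 6·46.77° + 2·180° = 152.80° − 280.62° + 360° = 232.18°.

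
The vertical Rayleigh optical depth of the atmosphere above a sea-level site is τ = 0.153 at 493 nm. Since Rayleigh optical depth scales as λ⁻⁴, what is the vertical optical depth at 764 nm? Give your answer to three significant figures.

0.0265

τ(764 nm) = τ(493 nm) × (493/764)⁴ = 0.153 × (0.6453)⁴ = 0.153 × 0.1734 = 0.0265.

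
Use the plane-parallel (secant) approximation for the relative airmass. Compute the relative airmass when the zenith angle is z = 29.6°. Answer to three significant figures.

1.15

X = sec z = 1/cos 29.6° = 1/0.8695 = 1.1501.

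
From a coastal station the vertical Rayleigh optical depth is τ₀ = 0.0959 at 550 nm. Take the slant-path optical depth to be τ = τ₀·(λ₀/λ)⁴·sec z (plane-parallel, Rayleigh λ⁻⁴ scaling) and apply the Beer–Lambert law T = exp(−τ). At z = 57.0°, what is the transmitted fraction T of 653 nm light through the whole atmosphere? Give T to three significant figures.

0.915

sec 57.0° = 1.8361.
τ = 0.0959 × (550/653)⁴ × 1.8361 = 0.0959 × 0.5033 × 1.8361 = 0.0886.
T = exp(−0.0886) = 0.9152.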